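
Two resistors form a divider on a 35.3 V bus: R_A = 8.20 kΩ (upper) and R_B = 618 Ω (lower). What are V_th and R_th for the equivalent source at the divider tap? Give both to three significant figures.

V_th = 2.47 V, R_th = 575 Ω

V_th is the open-circuit tap voltage: 35.3 × 618/(8200 + 618) = 2.47 V.
With the supply zeroed, R_A and R_B appear in parallel from the tap: R_th = R_A‖R_B = (8200 × 618)/8818 = 575 Ω.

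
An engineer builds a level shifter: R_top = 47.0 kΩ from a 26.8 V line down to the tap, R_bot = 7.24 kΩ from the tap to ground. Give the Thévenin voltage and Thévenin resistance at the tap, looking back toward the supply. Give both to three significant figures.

V_th = 3.58 V, R_th = 6.27 kΩ

V_th is the open-circuit tap voltage: 26.8 × 7.24/(47.0 + 7.24) = 3.58 V.
With the supply zeroed, R_top and R_bot appear in parallel from the tap: R_th = R_top‖R_bot = (47.0 × 7.24)/54.24 = 6.27 kΩ.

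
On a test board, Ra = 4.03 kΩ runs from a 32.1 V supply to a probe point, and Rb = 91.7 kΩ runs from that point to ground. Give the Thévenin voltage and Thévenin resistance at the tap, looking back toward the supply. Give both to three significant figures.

V_th = 30.7 V, R_th = 3.86 kΩ

V_th is the open-circuit tap voltage: 32.1 × 91.7/(4.03 + 91.7) = 30.7 V.
With the supply zeroed, Ra and Rb appear in parallel from the tap: R_th = Ra‖Rb = (4.03 × 91.7)/95.73 = 3.86 kΩ.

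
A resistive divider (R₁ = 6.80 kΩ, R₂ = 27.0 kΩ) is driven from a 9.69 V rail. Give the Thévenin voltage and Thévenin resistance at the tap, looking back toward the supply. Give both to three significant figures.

V_th is the open-circuit tap voltage: 9.69 × 27.0/(6.80 + 27.0) = 7.74 V.
With the supply zeroed, R₁ and R₂ appear in parallel from the tap: R_th = R₁‖R₂ = (6.80 × 27.0)/33.80 = 5.43 kΩ.

V_th = 7.74 V, R_th = 5.43 kΩ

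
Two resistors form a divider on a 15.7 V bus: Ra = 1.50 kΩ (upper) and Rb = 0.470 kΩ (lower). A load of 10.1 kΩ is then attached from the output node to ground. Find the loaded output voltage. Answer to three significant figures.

The load sits in parallel with Rb: Rb‖R_L = (470 × 10100) / (470 + 10100) = 449.1 Ω.
V_out = 15.7 × 449.1 / (1500 + 449.1) = 15.7 × 449.1/1949 = 3.62 V.

V_out ≈ 3.62 V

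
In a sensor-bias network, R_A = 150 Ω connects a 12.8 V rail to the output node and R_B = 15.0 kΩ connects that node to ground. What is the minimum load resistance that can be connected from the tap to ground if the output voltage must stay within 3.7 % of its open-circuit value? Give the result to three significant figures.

Output resistance R_th = R_A‖R_B = (150 × 15000)/15150 = 148.5 Ω.
The fractional drop is R_th/(R_th + R_L); requiring this ≤ 0.0370 gives R_L ≥ R_th(1/0.0370 − 1) = 148.5 × 26.03 = 3.87 kΩ.

R_L(min) ≈ 3.87 kΩ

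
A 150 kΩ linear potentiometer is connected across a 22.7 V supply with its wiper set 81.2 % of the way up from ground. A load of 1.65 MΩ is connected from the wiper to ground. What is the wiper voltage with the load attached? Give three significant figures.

V ≈ 18.2 V

The wiper splits the pot into (1−α)R = 28.20 kΩ above and αR = 121.8 kΩ below.
Lower section ‖ load = 113.4 kΩ.
V_wiper = 22.7 × 113.4/(28.20 + 113.4) = 18.2 V.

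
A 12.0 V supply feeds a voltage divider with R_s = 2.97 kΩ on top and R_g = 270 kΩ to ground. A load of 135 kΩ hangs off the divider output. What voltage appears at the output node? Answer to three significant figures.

The load sits in parallel with R_g: R_g‖R_L = (270 × 135) / (270 + 135) = 90.00 kΩ.
V_out = 12.0 × 90.00 / (2.97 + 90.00) = 12.0 × 90.00/92.97 = 11.6 V.

V_out ≈ 11.6 V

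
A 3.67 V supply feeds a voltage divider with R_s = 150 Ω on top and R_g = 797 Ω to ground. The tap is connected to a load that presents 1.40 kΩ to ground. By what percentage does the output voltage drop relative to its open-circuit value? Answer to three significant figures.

The divider's output (Thévenin) resistance is R_s‖R_g = 126.2 Ω.
Fractional drop under load = R_th/(R_th + R_L) = 126.2 / (126.2 + 1400) = 0.08271.
So the output falls by 8.27 %.

8.27 %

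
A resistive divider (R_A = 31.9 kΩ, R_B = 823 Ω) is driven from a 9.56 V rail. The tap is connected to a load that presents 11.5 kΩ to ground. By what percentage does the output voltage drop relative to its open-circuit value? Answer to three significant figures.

The divider's output (Thévenin) resistance is R_A‖R_B = 802.3 Ω.
Fractional drop under load = R_th/(R_th + R_L) = 802.3 / (802.3 + 11500) = 0.06522.
So the output falls by 6.52 %.

6.52 %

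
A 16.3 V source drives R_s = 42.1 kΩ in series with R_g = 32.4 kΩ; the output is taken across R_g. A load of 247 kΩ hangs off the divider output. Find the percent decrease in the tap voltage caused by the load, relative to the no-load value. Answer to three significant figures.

6.90 %

The divider's output (Thévenin) resistance is R_s‖R_g = 18.31 kΩ.
Fractional drop under load = R_th/(R_th + R_L) = 18.31 / (18.31 + 247) = 0.06901.
So the output falls by 6.90 %.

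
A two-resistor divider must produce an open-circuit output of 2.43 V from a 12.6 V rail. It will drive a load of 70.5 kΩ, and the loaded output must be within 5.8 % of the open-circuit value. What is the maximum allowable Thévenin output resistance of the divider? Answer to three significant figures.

Loading drop = R_th/(R_th + R_L) ≤ 0.0580, so R_th ≤ R_L · ε/(1−ε) = 70.5 kΩ × 0.0580/0.9420 = 4.34 kΩ.

R_th ≤ 4.34 kΩ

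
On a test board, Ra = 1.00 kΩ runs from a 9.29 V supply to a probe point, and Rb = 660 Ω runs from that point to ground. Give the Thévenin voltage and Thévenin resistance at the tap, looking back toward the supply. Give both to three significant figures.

V_th = 3.69 V, R_th = 398 Ω

V_th is the open-circuit tap voltage: 9.29 × 660/(1000 + 660) = 3.69 V.
With the supply zeroed, Ra and Rb appear in parallel from the tap: R_th = Ra‖Rb = (1000 × 660)/1660 = 398 Ω.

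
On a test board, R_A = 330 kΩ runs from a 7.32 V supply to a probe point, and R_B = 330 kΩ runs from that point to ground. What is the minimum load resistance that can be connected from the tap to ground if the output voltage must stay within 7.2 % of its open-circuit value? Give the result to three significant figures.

R_L(min) ≈ 2.13 MΩ

Output resistance R_th = R_A‖R_B = (330 × 330)/660.0 = 165.0 kΩ.
The fractional drop is R_th/(R_th + R_L); requiring this ≤ 0.0720 gives R_L ≥ R_th(1/0.0720 − 1) = 165.0 × 12.89 = 2.13 MΩ.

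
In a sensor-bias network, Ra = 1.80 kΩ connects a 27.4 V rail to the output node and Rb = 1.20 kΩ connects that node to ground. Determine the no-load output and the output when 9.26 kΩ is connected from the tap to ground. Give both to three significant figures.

Unloaded: 11.0 V; loaded: 10.2 V

Open-circuit: V = 27.4 × 1.20/(1.80 + 1.20) = 11.0 V.
With the load, Rb becomes Rb‖R_L = 1.062 kΩ, so V = 27.4 × 1.062/2.862 = 10.2 V.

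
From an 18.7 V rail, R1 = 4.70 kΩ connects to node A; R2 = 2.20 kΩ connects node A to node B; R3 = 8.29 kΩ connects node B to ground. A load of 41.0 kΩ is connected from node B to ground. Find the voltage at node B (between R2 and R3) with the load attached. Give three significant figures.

V ≈ 9.35 V

At node B, R3 is in parallel with the load: R3‖R_L = 6.896 kΩ.
Below node A the resistance is R2 + (R3‖R_L) = 9.096 kΩ, so V_A = 18.7 × 9.096/13.80 = 12.33 V.
Then V_B = V_A × (R3‖R_L)/(R2 + R3‖R_L) = 12.33 × 6.896/9.096 = 9.35 V.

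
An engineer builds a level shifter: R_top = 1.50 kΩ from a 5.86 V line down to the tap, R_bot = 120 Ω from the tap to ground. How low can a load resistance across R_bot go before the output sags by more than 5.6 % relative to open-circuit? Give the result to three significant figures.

R_L(min) ≈ 1.87 kΩ

Output resistance R_th = R_top‖R_bot = (1500 × 120)/1620 = 111.1 Ω.
The fractional drop is R_th/(R_th + R_L); requiring this ≤ 0.0560 gives R_L ≥ R_th(1/0.0560 − 1) = 111.1 × 16.86 = 1.87 kΩ.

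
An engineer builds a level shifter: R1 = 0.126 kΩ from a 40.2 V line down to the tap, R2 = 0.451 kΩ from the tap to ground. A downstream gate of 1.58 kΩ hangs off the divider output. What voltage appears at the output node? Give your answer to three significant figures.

V_out ≈ 29.6 V

The load sits in parallel with R2: R2‖R_L = (451 × 1580) / (451 + 1580) = 350.9 Ω.
V_out = 40.2 × 350.9 / (126 + 350.9) = 40.2 × 350.9/476.9 = 29.6 V.
(Unloaded it would have been 31.4 V.)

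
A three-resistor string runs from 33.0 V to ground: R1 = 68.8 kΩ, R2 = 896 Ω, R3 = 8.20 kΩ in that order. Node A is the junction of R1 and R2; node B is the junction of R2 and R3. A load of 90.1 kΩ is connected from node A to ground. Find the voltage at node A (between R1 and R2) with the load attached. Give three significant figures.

Below node A the series string R2+R3 = 9096 Ω sits in parallel with the 90100 Ω load: 8262 Ω.
V_A = 33.0 × 8262/(68800 + 8262) = 3.54 V.

V ≈ 3.54 V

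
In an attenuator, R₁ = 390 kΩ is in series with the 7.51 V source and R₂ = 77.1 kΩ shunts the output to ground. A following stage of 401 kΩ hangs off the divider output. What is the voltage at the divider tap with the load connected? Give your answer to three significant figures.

V_out ≈ 1.07 V

The load sits in parallel with R₂: R₂‖R_L = (77.1 × 401) / (77.1 + 401) = 64.67 kΩ.
V_out = 7.51 × 64.67 / (390 + 64.67) = 7.51 × 64.67/454.7 = 1.07 V.
(Unloaded it would have been 1.24 V.)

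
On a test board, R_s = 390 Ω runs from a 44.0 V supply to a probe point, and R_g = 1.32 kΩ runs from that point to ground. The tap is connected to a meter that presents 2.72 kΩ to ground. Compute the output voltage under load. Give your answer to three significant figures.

The load sits in parallel with R_g: R_g‖R_L = (1320 × 2720) / (1320 + 2720) = 888.7 Ω.
V_out = 44.0 × 888.7 / (390 + 888.7) = 44.0 × 888.7/1279 = 30.6 V.
(Unloaded it would have been 34.0 V.)

V_out ≈ 30.6 V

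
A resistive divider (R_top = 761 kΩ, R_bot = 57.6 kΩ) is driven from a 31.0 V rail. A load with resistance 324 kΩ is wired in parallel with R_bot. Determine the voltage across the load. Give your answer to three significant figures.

The load sits in parallel with R_bot: R_bot‖R_L = (57.6 × 324) / (57.6 + 324) = 48.91 kΩ.
V_out = 31.0 × 48.91 / (761 + 48.91) = 31.0 × 48.91/809.9 = 1.87 V.
(Unloaded it would have been 2.18 V.)

V_out ≈ 1.87 V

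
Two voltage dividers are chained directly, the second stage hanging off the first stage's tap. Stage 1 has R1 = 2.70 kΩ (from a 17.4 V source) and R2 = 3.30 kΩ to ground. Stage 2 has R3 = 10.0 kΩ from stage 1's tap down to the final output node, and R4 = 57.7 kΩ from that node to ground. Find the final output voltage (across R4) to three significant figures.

Stage 2 presents R3+R4 = 67.70 kΩ as a load on stage 1's tap.
Stage 1's lower leg becomes R2‖(R3+R4) = 3.147 kΩ, so V_mid = 17.4 × 3.147/5.847 = 9.365 V.
Stage 2 is itself unloaded: V_out = V_mid × R4/(R3+R4) = 9.365 × 57.7/67.70 = 7.98 V.

V_out ≈ 7.98 V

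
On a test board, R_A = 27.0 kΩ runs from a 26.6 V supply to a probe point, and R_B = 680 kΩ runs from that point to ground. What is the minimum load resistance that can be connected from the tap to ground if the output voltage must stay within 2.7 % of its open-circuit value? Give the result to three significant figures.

Output resistance R_th = R_A‖R_B = (27.0 × 680)/707.0 = 25.97 kΩ.
The fractional drop is R_th/(R_th + R_L); requiring this ≤ 0.0270 gives R_L ≥ R_th(1/0.0270 − 1) = 25.97 × 36.04 = 936 kΩ.

R_L(min) ≈ 936 kΩ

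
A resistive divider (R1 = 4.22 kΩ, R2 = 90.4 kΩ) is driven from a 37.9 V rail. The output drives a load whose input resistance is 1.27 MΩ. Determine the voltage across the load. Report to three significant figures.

The load sits in parallel with R2: R2‖R_L = (90.4 × 1270) / (90.4 + 1270) = 84.39 kΩ.
V_out = 37.9 × 84.39 / (4.22 + 84.39) = 37.9 × 84.39/88.61 = 36.1 V.

V_out ≈ 36.1 V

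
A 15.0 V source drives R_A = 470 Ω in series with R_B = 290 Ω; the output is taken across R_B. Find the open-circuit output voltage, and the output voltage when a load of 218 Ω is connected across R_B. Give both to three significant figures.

Open-circuit: V = 15.0 × 290/(470 + 290) = 5.72 V.
With the load, R_B becomes R_B‖R_L = 124.4 Ω, so V = 15.0 × 124.4/594.4 = 3.14 V.

Unloaded: 5.72 V; loaded: 3.14 V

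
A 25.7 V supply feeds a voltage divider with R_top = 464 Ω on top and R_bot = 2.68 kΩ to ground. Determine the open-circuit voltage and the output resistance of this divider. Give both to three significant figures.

V_th = 21.9 V, R_th = 396 Ω

V_th is the open-circuit tap voltage: 25.7 × 2680/(464 + 2680) = 21.9 V.
With the supply zeroed, R_top and R_bot appear in parallel from the tap: R_th = R_top‖R_bot = (464 × 2680)/3144 = 396 Ω.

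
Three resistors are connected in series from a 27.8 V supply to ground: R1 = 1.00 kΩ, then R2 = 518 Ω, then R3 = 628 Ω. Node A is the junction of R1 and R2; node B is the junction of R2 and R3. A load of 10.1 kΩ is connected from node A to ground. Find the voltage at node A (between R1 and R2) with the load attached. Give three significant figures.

V ≈ 14.1 V

Below node A the series string R2+R3 = 1146 Ω sits in parallel with the 10100 Ω load: 1029 Ω.
V_A = 27.8 × 1029/(1000 + 1029) = 14.1 V.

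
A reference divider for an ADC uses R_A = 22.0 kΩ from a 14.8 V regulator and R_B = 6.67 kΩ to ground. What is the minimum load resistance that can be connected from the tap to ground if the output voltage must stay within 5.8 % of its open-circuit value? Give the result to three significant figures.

Output resistance R_th = R_A‖R_B = (22.0 × 6.67)/28.67 = 5.118 kΩ.
The fractional drop is R_th/(R_th + R_L); requiring this ≤ 0.0580 gives R_L ≥ R_th(1/0.0580 − 1) = 5.118 × 16.24 = 83.1 kΩ.

R_L(min) ≈ 83.1 kΩ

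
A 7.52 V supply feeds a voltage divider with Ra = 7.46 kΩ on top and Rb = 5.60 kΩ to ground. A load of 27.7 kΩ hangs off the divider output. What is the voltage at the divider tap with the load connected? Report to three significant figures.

V_out ≈ 2.89 V

The load sits in parallel with Rb: Rb‖R_L = (5.60 × 27.7) / (5.60 + 27.7) = 4.658 kΩ.
V_out = 7.52 × 4.658 / (7.46 + 4.658) = 7.52 × 4.658/12.12 = 2.89 V.
(Unloaded it would have been 3.22 V.)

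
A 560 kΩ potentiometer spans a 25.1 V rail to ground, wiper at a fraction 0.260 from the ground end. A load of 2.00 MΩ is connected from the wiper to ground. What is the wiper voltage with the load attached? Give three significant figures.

V ≈ 6.19 V

The wiper splits the pot into (1−α)R = 414.4 kΩ above and αR = 145.6 kΩ below.
Lower section ‖ load = 135.7 kΩ.
V_wiper = 25.1 × 135.7/(414.4 + 135.7) = 6.19 V.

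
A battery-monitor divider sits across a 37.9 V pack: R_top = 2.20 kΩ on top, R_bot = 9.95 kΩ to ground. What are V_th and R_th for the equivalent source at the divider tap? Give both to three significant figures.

V_th is the open-circuit tap voltage: 37.9 × 9.95/(2.20 + 9.95) = 31.0 V.
With the supply zeroed, R_top and R_bot appear in parallel from the tap: R_th = R_top‖R_bot = (2.20 × 9.95)/12.15 = 1.80 kΩ.

V_th = 31.0 V, R_th = 1.80 kΩ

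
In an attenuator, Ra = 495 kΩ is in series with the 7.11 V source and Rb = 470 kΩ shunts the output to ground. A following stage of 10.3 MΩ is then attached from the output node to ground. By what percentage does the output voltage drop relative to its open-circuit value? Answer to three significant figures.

2.29 %

The divider's output (Thévenin) resistance is Ra‖Rb = 241.1 kΩ.
Fractional drop under load = R_th/(R_th + R_L) = 241.1 / (241.1 + 10300) = 0.02287.
So the output falls by 2.29 %.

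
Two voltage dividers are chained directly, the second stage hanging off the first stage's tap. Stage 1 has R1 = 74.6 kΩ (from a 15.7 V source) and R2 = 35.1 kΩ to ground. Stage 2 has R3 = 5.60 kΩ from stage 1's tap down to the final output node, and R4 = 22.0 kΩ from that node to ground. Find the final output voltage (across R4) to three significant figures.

V_out ≈ 2.15 V

Stage 2 presents R3+R4 = 27.60 kΩ as a load on stage 1's tap.
Stage 1's lower leg becomes R2‖(R3+R4) = 15.45 kΩ, so V_mid = 15.7 × 15.45/90.05 = 2.694 V.
Stage 2 is itself unloaded: V_out = V_mid × R4/(R3+R4) = 2.694 × 22.0/27.60 = 2.15 V.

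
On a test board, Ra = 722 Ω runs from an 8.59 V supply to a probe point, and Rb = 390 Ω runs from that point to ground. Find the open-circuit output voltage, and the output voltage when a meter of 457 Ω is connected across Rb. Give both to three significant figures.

Open-circuit: V = 8.59 × 390/(722 + 390) = 3.01 V.
With the load, Rb becomes Rb‖R_L = 210.4 Ω, so V = 8.59 × 210.4/932.4 = 1.94 V.

Unloaded: 3.01 V; loaded: 1.94 V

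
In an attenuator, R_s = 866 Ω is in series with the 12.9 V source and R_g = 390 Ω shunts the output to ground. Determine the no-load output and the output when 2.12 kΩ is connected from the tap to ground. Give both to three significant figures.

Open-circuit: V = 12.9 × 390/(866 + 390) = 4.01 V.
With the load, R_g becomes R_g‖R_L = 329.4 Ω, so V = 12.9 × 329.4/1195 = 3.55 V.

Unloaded: 4.01 V; loaded: 3.55 V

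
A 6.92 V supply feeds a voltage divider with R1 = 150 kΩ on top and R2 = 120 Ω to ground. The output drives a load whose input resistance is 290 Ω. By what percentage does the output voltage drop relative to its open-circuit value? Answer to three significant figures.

Unloaded V = 6.92 × 120/150100 = 0.005532 V.
Loaded: R2‖R_L = 84.88 Ω, giving V = 6.92 × 84.88/150100 = 0.003913 V.
Drop = (0.005532 − 0.003913) / 0.005532 = 29.3 %.

29.3 %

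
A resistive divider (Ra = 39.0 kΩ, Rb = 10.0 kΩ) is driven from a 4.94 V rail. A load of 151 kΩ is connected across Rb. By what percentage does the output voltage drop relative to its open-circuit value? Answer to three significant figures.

5.01 %

The divider's output (Thévenin) resistance is Ra‖Rb = 7.959 kΩ.
Fractional drop under load = R_th/(R_th + R_L) = 7.959 / (7.959 + 151) = 0.05007.
So the output falls by 5.01 %.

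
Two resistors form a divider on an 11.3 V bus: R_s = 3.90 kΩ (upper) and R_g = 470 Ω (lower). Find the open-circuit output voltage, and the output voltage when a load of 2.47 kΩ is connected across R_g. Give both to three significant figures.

Open-circuit: V = 11.3 × 470/(3900 + 470) = 1.22 V.
With the load, R_g becomes R_g‖R_L = 394.9 Ω, so V = 11.3 × 394.9/4295 = 1.04 V.

Unloaded: 1.22 V; loaded: 1.04 V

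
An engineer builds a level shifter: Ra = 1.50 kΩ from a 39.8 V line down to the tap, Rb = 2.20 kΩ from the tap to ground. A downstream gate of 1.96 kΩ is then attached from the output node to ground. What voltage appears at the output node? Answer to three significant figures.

The load sits in parallel with Rb: Rb‖R_L = (2.20 × 1.96) / (2.20 + 1.96) = 1.037 kΩ.
V_out = 39.8 × 1.037 / (1.50 + 1.037) = 39.8 × 1.037/2.537 = 16.3 V.
(Unloaded it would have been 23.7 V.)

V_out ≈ 16.3 V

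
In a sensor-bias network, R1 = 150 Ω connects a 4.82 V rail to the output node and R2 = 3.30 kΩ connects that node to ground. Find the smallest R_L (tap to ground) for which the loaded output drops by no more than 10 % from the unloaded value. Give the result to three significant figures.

R_L(min) ≈ 1.29 kΩ

Output resistance R_th = R1‖R2 = (150 × 3300)/3450 = 143.5 Ω.
The fractional drop is R_th/(R_th + R_L); requiring this ≤ 0.100 gives R_L ≥ R_th(1/0.100 − 1) = 143.5 × 9.000 = 1.29 kΩ.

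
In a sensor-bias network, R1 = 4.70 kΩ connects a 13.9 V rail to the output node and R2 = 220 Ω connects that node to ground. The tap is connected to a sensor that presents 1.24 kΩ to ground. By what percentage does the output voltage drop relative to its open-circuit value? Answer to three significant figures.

Unloaded V = 13.9 × 220/4920 = 0.62154 V.
Loaded: R2‖R_L = 186.8 Ω, giving V = 13.9 × 186.8/4887 = 0.53147 V.
Drop = (0.62154 − 0.53147) / 0.62154 = 14.5 %.

14.5 %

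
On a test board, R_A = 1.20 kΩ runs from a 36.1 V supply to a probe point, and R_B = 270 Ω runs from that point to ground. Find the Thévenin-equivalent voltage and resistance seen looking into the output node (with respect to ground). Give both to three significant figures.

V_th is the open-circuit tap voltage: 36.1 × 270/(1200 + 270) = 6.63 V.
With the supply zeroed, R_A and R_B appear in parallel from the tap: R_th = R_A‖R_B = (1200 × 270)/1470 = 220 Ω.

V_th = 6.63 V, R_th = 220 Ω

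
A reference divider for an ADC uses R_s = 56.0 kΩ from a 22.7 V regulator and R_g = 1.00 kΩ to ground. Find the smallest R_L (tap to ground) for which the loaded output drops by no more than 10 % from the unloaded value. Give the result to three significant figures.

R_L(min) ≈ 8.84 kΩ

Output resistance R_th = R_s‖R_g = (56000 × 1000)/57000 = 982.5 Ω.
The fractional drop is R_th/(R_th + R_L); requiring this ≤ 0.100 gives R_L ≥ R_th(1/0.100 − 1) = 982.5 × 9.000 = 8.84 kΩ.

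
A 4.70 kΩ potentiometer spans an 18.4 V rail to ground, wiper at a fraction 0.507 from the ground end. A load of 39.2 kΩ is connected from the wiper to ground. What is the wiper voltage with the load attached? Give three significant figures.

V ≈ 9.06 V

The wiper splits the pot into (1−α)R = 2.317 kΩ above and αR = 2.383 kΩ below.
Lower section ‖ load = 2.246 kΩ.
V_wiper = 18.4 × 2.246/(2.317 + 2.246) = 9.06 V.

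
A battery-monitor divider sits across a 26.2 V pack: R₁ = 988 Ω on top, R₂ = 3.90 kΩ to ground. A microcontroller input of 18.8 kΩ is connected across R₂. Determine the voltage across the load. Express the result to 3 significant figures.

V_out ≈ 20.1 V

The load sits in parallel with R₂: R₂‖R_L = (3900 × 18800) / (3900 + 18800) = 3230 Ω.
V_out = 26.2 × 3230 / (988 + 3230) = 26.2 × 3230/4218 = 20.1 V.
(Unloaded it would have been 20.9 V.)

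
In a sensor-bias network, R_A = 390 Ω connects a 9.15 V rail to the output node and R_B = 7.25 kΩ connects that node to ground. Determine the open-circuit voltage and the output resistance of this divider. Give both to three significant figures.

V_th = 8.68 V, R_th = 370 Ω

V_th is the open-circuit tap voltage: 9.15 × 7250/(390 + 7250) = 8.68 V.
With the supply zeroed, R_A and R_B appear in parallel from the tap: R_th = R_A‖R_B = (390 × 7250)/7640 = 370 Ω.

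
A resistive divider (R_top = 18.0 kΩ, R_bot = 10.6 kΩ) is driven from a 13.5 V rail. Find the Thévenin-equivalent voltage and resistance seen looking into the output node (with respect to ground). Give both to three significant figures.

V_th is the open-circuit tap voltage: 13.5 × 10.6/(18.0 + 10.6) = 5.00 V.
With the supply zeroed, R_top and R_bot appear in parallel from the tap: R_th = R_top‖R_bot = (18.0 × 10.6)/28.60 = 6.67 kΩ.

V_th = 5.00 V, R_th = 6.67 kΩ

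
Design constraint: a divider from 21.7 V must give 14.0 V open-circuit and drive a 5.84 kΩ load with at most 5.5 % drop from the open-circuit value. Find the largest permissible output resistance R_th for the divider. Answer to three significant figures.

R_th ≤ 340 Ω

Loading drop = R_th/(R_th + R_L) ≤ 0.0550, so R_th ≤ R_L · ε/(1−ε) = 5.84 kΩ × 0.0550/0.9450 = 340 Ω.
(Any R1, R2 with R2/(R1+R2) = 0.645 and R1‖R2 ≤ 340 Ω will meet the spec.)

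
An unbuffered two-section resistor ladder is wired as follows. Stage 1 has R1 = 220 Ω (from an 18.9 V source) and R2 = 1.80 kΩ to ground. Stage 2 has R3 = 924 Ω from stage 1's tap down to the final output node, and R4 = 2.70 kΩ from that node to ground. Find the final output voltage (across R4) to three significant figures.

Stage 2 presents R3+R4 = 3624 Ω as a load on stage 1's tap.
Stage 1's lower leg becomes R2‖(R3+R4) = 1203 Ω, so V_mid = 18.9 × 1203/1423 = 15.98 V.
Stage 2 is itself unloaded: V_out = V_mid × R4/(R3+R4) = 15.98 × 2700/3624 = 11.9 V.

V_out ≈ 11.9 V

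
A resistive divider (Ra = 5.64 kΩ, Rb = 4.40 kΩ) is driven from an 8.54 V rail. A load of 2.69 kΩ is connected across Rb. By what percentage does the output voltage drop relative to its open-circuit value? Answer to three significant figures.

47.9 %

The divider's output (Thévenin) resistance is Ra‖Rb = 2.472 kΩ.
Fractional drop under load = R_th/(R_th + R_L) = 2.472 / (2.472 + 2.69) = 0.4789.
So the output falls by 47.9 %.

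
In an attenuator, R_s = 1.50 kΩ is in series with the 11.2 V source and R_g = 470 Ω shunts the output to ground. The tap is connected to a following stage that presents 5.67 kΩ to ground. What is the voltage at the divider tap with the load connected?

The load sits in parallel with R_g: R_g‖R_L = (470 × 5670) / (470 + 5670) = 434.0 Ω.
V_out = 11.2 × 434.0 / (1500 + 434.0) = 11.2 × 434.0/1934 = 2.51 V.

V_out ≈ 2.51 V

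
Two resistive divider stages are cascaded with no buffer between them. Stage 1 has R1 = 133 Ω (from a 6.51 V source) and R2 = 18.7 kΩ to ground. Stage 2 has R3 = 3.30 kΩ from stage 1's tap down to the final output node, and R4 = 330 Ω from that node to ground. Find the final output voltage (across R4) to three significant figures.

V_out ≈ 0.567 V

Stage 2 presents R3+R4 = 3630 Ω as a load on stage 1's tap.
Stage 1's lower leg becomes R2‖(R3+R4) = 3040 Ω, so V_mid = 6.51 × 3040/3173 = 6.237 V.
Stage 2 is itself unloaded: V_out = V_mid × R4/(R3+R4) = 6.237 × 330/3630 = 0.567 V.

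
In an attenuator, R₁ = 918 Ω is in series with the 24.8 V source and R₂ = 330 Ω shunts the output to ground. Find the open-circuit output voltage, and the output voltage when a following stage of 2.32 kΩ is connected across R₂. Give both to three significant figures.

Open-circuit: V = 24.8 × 330/(918 + 330) = 6.56 V.
With the load, R₂ becomes R₂‖R_L = 288.9 Ω, so V = 24.8 × 288.9/1207 = 5.94 V.

Unloaded: 6.56 V; loaded: 5.94 V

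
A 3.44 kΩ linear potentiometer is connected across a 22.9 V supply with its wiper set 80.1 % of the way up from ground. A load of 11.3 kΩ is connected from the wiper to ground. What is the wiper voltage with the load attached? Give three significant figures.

V ≈ 17.5 V

The wiper splits the pot into (1−α)R = 684.6 Ω above and αR = 2755 Ω below.
Lower section ‖ load = 2215 Ω.
V_wiper = 22.9 × 2215/(684.6 + 2215) = 17.5 V.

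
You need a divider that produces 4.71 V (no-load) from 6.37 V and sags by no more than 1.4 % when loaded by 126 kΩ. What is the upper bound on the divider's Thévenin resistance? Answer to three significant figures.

R_th ≤ 1.79 kΩ

Loading drop = R_th/(R_th + R_L) ≤ 0.0140, so R_th ≤ R_L · ε/(1−ε) = 126 kΩ × 0.0140/0.9860 = 1.79 kΩ.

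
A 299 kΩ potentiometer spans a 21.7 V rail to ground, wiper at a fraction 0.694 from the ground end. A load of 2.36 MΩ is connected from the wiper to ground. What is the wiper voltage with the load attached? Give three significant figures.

The wiper splits the pot into (1−α)R = 91.49 kΩ above and αR = 207.5 kΩ below.
Lower section ‖ load = 190.7 kΩ.
V_wiper = 21.7 × 190.7/(91.49 + 190.7) = 14.7 V.

V ≈ 14.7 V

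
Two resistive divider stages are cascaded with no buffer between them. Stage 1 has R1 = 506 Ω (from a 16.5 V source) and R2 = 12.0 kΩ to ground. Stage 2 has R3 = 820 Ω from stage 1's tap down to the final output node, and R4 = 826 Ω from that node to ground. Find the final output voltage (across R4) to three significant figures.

Stage 2 presents R3+R4 = 1646 Ω as a load on stage 1's tap.
Stage 1's lower leg becomes R2‖(R3+R4) = 1447 Ω, so V_mid = 16.5 × 1447/1953 = 12.23 V.
Stage 2 is itself unloaded: V_out = V_mid × R4/(R3+R4) = 12.23 × 826/1646 = 6.14 V.

V_out ≈ 6.14 V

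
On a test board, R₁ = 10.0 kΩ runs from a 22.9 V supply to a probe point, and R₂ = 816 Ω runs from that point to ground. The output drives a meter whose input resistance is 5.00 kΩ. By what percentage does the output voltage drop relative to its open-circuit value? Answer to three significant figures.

13.1 %

Unloaded V = 22.9 × 816/10820 = 1.7277 V.
Loaded: R₂‖R_L = 701.5 Ω, giving V = 22.9 × 701.5/10700 = 1.5012 V.
Drop = (1.7277 − 1.5012) / 1.7277 = 13.1 %.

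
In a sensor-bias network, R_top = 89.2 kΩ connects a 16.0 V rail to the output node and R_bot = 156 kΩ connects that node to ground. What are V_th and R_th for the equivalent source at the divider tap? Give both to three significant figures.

V_th = 10.2 V, R_th = 56.8 kΩ

V_th is the open-circuit tap voltage: 16.0 × 156/(89.2 + 156) = 10.2 V.
With the supply zeroed, R_top and R_bot appear in parallel from the tap: R_th = R_top‖R_bot = (89.2 × 156)/245.2 = 56.8 kΩ.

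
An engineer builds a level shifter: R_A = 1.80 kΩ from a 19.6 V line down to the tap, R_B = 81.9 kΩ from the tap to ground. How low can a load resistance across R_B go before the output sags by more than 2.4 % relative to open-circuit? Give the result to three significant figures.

Output resistance R_th = R_A‖R_B = (1.80 × 81.9)/83.70 = 1.761 kΩ.
The fractional drop is R_th/(R_th + R_L); requiring this ≤ 0.0240 gives R_L ≥ R_th(1/0.0240 − 1) = 1.761 × 40.67 = 71.6 kΩ.

R_L(min) ≈ 71.6 kΩ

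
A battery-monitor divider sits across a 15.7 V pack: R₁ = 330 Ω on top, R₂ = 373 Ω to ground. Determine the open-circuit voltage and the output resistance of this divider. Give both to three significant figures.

V_th is the open-circuit tap voltage: 15.7 × 373/(330 + 373) = 8.33 V.
With the supply zeroed, R₁ and R₂ appear in parallel from the tap: R_th = R₁‖R₂ = (330 × 373)/703.0 = 175 Ω.

V_th = 8.33 V, R_th = 175 Ω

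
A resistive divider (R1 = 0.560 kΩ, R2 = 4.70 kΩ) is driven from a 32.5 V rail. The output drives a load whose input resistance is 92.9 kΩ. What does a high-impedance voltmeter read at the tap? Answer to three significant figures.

The load sits in parallel with R2: R2‖R_L = (4700 × 92900) / (4700 + 92900) = 4474 Ω.
V_out = 32.5 × 4474 / (560 + 4474) = 32.5 × 4474/5034 = 28.9 V.
(Unloaded it would have been 29.0 V.)

V_out ≈ 28.9 V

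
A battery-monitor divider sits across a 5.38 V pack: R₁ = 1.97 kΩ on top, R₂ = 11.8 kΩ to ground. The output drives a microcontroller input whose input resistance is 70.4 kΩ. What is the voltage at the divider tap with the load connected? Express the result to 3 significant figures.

The load sits in parallel with R₂: R₂‖R_L = (11.8 × 70.4) / (11.8 + 70.4) = 10.11 kΩ.
V_out = 5.38 × 10.11 / (1.97 + 10.11) = 5.38 × 10.11/12.08 = 4.50 V.
(Unloaded it would have been 4.61 V.)

V_out ≈ 4.50 V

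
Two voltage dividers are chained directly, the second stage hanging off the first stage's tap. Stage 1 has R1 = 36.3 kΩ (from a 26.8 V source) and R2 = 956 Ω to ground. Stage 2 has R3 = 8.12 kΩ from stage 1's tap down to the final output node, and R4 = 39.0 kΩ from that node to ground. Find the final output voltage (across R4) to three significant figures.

V_out ≈ 0.558 V

Stage 2 presents R3+R4 = 47120 Ω as a load on stage 1's tap.
Stage 1's lower leg becomes R2‖(R3+R4) = 937.0 Ω, so V_mid = 26.8 × 937.0/37240 = 0.6744 V.
Stage 2 is itself unloaded: V_out = V_mid × R4/(R3+R4) = 0.6744 × 39000/47120 = 0.558 V.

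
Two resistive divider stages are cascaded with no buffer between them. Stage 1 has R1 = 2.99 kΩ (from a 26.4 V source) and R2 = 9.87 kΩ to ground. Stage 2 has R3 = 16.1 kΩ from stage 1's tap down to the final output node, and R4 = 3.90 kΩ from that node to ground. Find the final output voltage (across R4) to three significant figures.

V_out ≈ 3.54 V

Stage 2 presents R3+R4 = 20.00 kΩ as a load on stage 1's tap.
Stage 1's lower leg becomes R2‖(R3+R4) = 6.609 kΩ, so V_mid = 26.4 × 6.609/9.599 = 18.18 V.
Stage 2 is itself unloaded: V_out = V_mid × R4/(R3+R4) = 18.18 × 3.90/20.00 = 3.54 V.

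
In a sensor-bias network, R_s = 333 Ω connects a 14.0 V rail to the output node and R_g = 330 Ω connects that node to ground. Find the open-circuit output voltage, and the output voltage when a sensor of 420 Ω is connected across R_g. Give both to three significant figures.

Open-circuit: V = 14.0 × 330/(333 + 330) = 6.97 V.
With the load, R_g becomes R_g‖R_L = 184.8 Ω, so V = 14.0 × 184.8/517.8 = 5.00 V.

Unloaded: 6.97 V; loaded: 5.00 V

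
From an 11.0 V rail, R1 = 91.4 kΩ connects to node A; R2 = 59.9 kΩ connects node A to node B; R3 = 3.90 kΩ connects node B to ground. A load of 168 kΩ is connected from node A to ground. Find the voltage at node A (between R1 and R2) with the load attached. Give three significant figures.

Below node A the series string R2+R3 = 63.80 kΩ sits in parallel with the 168 kΩ load: 46.24 kΩ.
V_A = 11.0 × 46.24/(91.4 + 46.24) = 3.70 V.

V ≈ 3.70 V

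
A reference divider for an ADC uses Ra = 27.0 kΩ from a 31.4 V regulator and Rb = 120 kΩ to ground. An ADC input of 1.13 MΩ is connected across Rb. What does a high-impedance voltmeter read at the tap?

The load sits in parallel with Rb: Rb‖R_L = (120 × 1130) / (120 + 1130) = 108.5 kΩ.
V_out = 31.4 × 108.5 / (27.0 + 108.5) = 31.4 × 108.5/135.5 = 25.1 V.
(Unloaded it would have been 25.6 V.)

V_out ≈ 25.1 V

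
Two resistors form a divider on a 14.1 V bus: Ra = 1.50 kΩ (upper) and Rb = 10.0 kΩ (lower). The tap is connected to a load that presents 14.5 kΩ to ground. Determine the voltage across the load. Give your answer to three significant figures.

V_out ≈ 11.2 V

The load sits in parallel with Rb: Rb‖R_L = (10.0 × 14.5) / (10.0 + 14.5) = 5.918 kΩ.
V_out = 14.1 × 5.918 / (1.50 + 5.918) = 14.1 × 5.918/7.418 = 11.2 V.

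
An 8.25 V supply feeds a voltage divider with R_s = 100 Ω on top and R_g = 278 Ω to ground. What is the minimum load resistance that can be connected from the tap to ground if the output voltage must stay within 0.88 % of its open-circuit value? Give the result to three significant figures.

R_L(min) ≈ 8.28 kΩ

Output resistance R_th = R_s‖R_g = (100 × 278)/378.0 = 73.54 Ω.
The fractional drop is R_th/(R_th + R_L); requiring this ≤ 0.00880 gives R_L ≥ R_th(1/0.00880 − 1) = 73.54 × 112.6 = 8.28 kΩ.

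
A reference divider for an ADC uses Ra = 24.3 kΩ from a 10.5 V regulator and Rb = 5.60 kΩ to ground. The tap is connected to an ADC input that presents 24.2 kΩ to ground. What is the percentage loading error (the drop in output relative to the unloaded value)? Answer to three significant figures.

Unloaded V = 10.5 × 5.60/29.90 = 1.967 V.
Loaded: Rb‖R_L = 4.548 kΩ, giving V = 10.5 × 4.548/28.85 = 1.655 V.
Drop = (1.967 − 1.655) / 1.967 = 15.8 %.

15.8 %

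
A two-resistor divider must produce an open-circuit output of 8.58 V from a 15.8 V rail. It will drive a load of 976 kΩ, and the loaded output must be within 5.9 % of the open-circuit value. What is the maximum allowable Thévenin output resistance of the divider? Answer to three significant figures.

Loading drop = R_th/(R_th + R_L) ≤ 0.0590, so R_th ≤ R_L · ε/(1−ε) = 976 kΩ × 0.0590/0.9410 = 61.2 kΩ.
(Any R1, R2 with R2/(R1+R2) = 0.543 and R1‖R2 ≤ 61.2 kΩ will meet the spec.)

R_th ≤ 61.2 kΩ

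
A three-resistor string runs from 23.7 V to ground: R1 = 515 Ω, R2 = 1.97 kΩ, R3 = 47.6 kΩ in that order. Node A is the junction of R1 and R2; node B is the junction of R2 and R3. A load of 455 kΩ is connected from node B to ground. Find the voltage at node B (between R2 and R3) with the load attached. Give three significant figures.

At node B, R3 is in parallel with the load: R3‖R_L = 43090 Ω.
Below node A the resistance is R2 + (R3‖R_L) = 45060 Ω, so V_A = 23.7 × 45060/45580 = 23.43 V.
Then V_B = V_A × (R3‖R_L)/(R2 + R3‖R_L) = 23.43 × 43090/45060 = 22.4 V.

V ≈ 22.4 V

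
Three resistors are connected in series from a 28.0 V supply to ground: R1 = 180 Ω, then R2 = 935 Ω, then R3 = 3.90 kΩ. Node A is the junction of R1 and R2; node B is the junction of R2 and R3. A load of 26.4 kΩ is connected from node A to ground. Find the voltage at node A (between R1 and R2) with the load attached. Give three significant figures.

Below node A the series string R2+R3 = 4835 Ω sits in parallel with the 26400 Ω load: 4087 Ω.
V_A = 28.0 × 4087/(180 + 4087) = 26.8 V.

V ≈ 26.8 V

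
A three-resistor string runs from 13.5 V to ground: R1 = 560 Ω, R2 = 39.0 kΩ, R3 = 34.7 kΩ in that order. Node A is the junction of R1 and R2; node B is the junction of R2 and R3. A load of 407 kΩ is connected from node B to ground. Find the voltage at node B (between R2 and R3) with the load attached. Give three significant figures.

V ≈ 6.03 V

At node B, R3 is in parallel with the load: R3‖R_L = 31970 Ω.
Below node A the resistance is R2 + (R3‖R_L) = 70970 Ω, so V_A = 13.5 × 70970/71530 = 13.39 V.
Then V_B = V_A × (R3‖R_L)/(R2 + R3‖R_L) = 13.39 × 31970/70970 = 6.03 V.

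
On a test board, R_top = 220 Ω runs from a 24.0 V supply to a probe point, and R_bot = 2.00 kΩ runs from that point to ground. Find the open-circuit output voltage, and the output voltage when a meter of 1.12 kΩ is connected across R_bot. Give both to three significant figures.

Unloaded: 21.6 V; loaded: 18.4 V

Open-circuit: V = 24.0 × 2000/(220 + 2000) = 21.6 V.
With the load, R_bot becomes R_bot‖R_L = 717.9 Ω, so V = 24.0 × 717.9/937.9 = 18.4 V.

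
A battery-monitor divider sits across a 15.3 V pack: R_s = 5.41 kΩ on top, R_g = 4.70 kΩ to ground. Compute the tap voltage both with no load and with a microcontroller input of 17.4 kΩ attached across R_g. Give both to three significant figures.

Open-circuit: V = 15.3 × 4.70/(5.41 + 4.70) = 7.11 V.
With the load, R_g becomes R_g‖R_L = 3.700 kΩ, so V = 15.3 × 3.700/9.110 = 6.21 V.

Unloaded: 7.11 V; loaded: 6.21 V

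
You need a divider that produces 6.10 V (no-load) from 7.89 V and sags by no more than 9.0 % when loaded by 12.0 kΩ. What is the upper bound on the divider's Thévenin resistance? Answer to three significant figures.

Loading drop = R_th/(R_th + R_L) ≤ 0.0900, so R_th ≤ R_L · ε/(1−ε) = 12.0 kΩ × 0.0900/0.9100 = 1.19 kΩ.
(Any R1, R2 with R2/(R1+R2) = 0.773 and R1‖R2 ≤ 1.19 kΩ will meet the spec.)

R_th ≤ 1.19 kΩ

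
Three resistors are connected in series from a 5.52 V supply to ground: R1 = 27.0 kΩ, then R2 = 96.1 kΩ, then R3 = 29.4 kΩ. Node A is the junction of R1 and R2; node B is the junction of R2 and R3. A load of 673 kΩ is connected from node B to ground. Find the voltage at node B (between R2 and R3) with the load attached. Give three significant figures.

V ≈ 1.03 V

At node B, R3 is in parallel with the load: R3‖R_L = 28.17 kΩ.
Below node A the resistance is R2 + (R3‖R_L) = 124.3 kΩ, so V_A = 5.52 × 124.3/151.3 = 4.535 V.
Then V_B = V_A × (R3‖R_L)/(R2 + R3‖R_L) = 4.535 × 28.17/124.3 = 1.03 V.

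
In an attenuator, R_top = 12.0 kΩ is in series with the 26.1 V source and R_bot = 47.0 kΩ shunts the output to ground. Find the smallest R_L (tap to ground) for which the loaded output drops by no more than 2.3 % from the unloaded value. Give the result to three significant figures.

R_L(min) ≈ 406 kΩ

Output resistance R_th = R_top‖R_bot = (12.0 × 47.0)/59.00 = 9.559 kΩ.
The fractional drop is R_th/(R_th + R_L); requiring this ≤ 0.0230 gives R_L ≥ R_th(1/0.0230 − 1) = 9.559 × 42.48 = 406 kΩ.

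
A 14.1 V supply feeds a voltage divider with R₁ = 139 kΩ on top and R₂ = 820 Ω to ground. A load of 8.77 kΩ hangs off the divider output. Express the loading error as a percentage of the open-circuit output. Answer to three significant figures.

The divider's output (Thévenin) resistance is R₁‖R₂ = 815.2 Ω.
Fractional drop under load = R_th/(R_th + R_L) = 815.2 / (815.2 + 8770) = 0.08505.
So the output falls by 8.50 %.

8.50 %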